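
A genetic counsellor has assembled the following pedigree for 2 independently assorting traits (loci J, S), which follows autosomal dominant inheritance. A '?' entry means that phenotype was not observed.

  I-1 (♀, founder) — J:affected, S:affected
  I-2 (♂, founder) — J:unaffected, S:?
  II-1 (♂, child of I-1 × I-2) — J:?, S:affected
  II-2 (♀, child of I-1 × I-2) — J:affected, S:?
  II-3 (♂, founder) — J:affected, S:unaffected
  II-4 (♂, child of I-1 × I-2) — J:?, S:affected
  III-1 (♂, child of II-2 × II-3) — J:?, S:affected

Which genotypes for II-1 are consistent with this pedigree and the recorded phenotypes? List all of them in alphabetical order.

II-1 ∈ {Jj SS, Jj Ss, jj SS, jj Ss}

J/I-1 aff ·: Jj|JJ
J/I-2 un ·: jj
J/II-1 ? I-1×I-2: jj|Jj
J/II-2 aff I-1×I-2: Jj
J/II-3 aff ·: Jj|JJ
J/II-4 ? I-1×I-2: jj|Jj
J/III-1 ? II-2×II-3: jj|Jj|JJ
⇒ J over [I-1,I-2,II-1,II-2,II-3,II-4,III-1]: 25 consistent
S/I-1 aff ·: Ss|SS
S/I-2 ? ·: ss|Ss|SS
S/II-1 aff I-1×I-2: Ss|SS
S/II-2 ? I-1×I-2: Ss|SS
S/II-3 un ·: ss
S/II-4 aff I-1×I-2: Ss|SS
S/III-1 aff II-2×II-3: Ss
⇒ S over [I-1,I-2,II-1,II-2,II-3,II-4,III-1]: 27 consistent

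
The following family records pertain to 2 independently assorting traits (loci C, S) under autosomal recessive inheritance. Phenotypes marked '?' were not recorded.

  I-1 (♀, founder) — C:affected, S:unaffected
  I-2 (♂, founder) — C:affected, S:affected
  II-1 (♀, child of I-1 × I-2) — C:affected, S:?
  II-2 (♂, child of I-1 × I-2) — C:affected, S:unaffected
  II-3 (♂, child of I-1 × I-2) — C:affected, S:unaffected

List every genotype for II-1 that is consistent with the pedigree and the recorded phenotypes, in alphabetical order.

II-1 ∈ {cc Ss, cc ss}

C/I-1 aff ·: cc
C/I-2 aff ·: cc
C/II-1 aff I-1×I-2: cc
C/II-2 aff I-1×I-2: cc
C/II-3 aff I-1×I-2: cc
⇒ C over [I-1,I-2,II-1,II-2,II-3]: 1 consistent
S/I-1 un ·: SS|Ss
S/I-2 aff ·: ss
S/II-1 ? I-1×I-2: Ss|ss
S/II-2 un I-1×I-2: Ss
S/II-3 un I-1×I-2: Ss
⇒ S over [I-1,I-2,II-1,II-2,II-3]: 3 consistent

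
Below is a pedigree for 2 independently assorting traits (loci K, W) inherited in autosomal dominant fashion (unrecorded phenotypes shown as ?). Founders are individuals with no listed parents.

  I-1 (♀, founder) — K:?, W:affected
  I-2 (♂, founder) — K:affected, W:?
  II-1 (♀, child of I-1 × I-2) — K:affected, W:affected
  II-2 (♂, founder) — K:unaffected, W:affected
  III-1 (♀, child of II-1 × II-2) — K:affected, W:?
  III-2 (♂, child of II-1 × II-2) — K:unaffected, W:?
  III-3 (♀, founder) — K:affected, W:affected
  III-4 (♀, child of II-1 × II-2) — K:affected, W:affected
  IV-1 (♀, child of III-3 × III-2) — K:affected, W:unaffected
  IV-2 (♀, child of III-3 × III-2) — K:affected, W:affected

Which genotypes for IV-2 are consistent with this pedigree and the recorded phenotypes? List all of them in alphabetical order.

K/I-1 ? ·: kk|Kk|KK
K/I-2 aff ·: Kk|KK
K/II-1 aff I-1×I-2: Kk
K/II-2 un ·: kk
K/III-1 aff II-1×II-2: Kk
K/III-2 un II-1×II-2: kk
K/III-3 aff ·: Kk|KK
K/III-4 aff II-1×II-2: Kk
K/IV-1 aff III-3×III-2: Kk
K/IV-2 aff III-3×III-2: Kk
⇒ K over [I-1,I-2,II-1,II-2,III-1,III-2,III-3,III-4,IV-1,IV-2]: 10 consistent
W/I-1 aff ·: Ww|WW
W/I-2 ? ·: ww|Ww|WW
W/II-1 aff I-1×I-2: Ww|WW
W/II-2 aff ·: Ww|WW
W/III-1 ? II-1×II-2: ww|Ww|WW
W/III-2 ? II-1×II-2: ww|Ww
W/III-3 aff ·: Ww
W/III-4 aff II-1×II-2: Ww|WW
W/IV-1 un III-3×III-2: ww
W/IV-2 aff III-3×III-2: Ww|WW
⇒ W over [I-1,I-2,II-1,II-2,III-1,III-2,III-3,III-4,IV-1,IV-2]: 162 consistent

IV-2 ∈ {Kk WW, Kk Ww}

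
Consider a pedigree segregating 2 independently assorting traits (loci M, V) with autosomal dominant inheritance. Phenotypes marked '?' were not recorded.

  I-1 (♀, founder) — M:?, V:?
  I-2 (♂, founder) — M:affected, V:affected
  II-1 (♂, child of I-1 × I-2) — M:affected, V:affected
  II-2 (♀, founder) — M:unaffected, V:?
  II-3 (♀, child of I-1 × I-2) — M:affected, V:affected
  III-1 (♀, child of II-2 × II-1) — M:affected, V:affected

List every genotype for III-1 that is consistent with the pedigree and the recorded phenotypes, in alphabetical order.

III-1 ∈ {Mm VV, Mm Vv}

M/I-1 ? ·: mm|Mm|MM
M/I-2 aff ·: Mm|MM
M/II-1 aff I-1×I-2: Mm|MM
M/II-2 un ·: mm
M/II-3 aff I-1×I-2: Mm|MM
M/III-1 aff II-2×II-1: Mm
⇒ M over [I-1,I-2,II-1,II-2,II-3,III-1]: 15 consistent
V/I-1 ? ·: vv|Vv|VV
V/I-2 aff ·: Vv|VV
V/II-1 aff I-1×I-2: Vv|VV
V/II-2 ? ·: vv|Vv|VV
V/II-3 aff I-1×I-2: Vv|VV
V/III-1 aff II-2×II-1: Vv|VV
⇒ V over [I-1,I-2,II-1,II-2,II-3,III-1]: 68 consistent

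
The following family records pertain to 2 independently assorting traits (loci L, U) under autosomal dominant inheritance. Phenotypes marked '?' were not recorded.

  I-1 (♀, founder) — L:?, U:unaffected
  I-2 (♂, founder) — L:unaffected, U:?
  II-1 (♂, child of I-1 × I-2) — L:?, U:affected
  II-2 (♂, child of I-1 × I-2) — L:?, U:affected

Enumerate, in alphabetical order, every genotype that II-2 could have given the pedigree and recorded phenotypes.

L/I-1 ? ·: ll|Ll|LL
L/I-2 un ·: ll
L/II-1 ? I-1×I-2: ll|Ll
L/II-2 ? I-1×I-2: ll|Ll
⇒ L over [I-1,I-2,II-1,II-2]: 6 consistent
U/I-1 un ·: uu
U/I-2 ? ·: Uu|UU
U/II-1 aff I-1×I-2: Uu
U/II-2 aff I-1×I-2: Uu
⇒ U over [I-1,I-2,II-1,II-2]: 2 consistent

II-2 ∈ {Ll Uu, ll Uu}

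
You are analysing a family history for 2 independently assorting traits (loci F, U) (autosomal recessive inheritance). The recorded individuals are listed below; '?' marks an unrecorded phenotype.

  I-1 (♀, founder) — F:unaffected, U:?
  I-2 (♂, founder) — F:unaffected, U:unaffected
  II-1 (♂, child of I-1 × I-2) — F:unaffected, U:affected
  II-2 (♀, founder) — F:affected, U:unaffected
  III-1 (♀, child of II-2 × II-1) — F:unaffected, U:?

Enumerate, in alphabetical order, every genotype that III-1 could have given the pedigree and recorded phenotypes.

III-1 ∈ {Ff Uu, Ff uu}

F/I-1 un ·: FF|Ff
F/I-2 un ·: FF|Ff
F/II-1 un I-1×I-2: FF|Ff
F/II-2 aff ·: ff
F/III-1 un II-2×II-1: Ff
⇒ F over [I-1,I-2,II-1,II-2,III-1]: 7 consistent
U/I-1 ? ·: Uu|uu
U/I-2 un ·: Uu
U/II-1 aff I-1×I-2: uu
U/II-2 un ·: UU|Uu
U/III-1 ? II-2×II-1: Uu|uu
⇒ U over [I-1,I-2,II-1,II-2,III-1]: 6 consistent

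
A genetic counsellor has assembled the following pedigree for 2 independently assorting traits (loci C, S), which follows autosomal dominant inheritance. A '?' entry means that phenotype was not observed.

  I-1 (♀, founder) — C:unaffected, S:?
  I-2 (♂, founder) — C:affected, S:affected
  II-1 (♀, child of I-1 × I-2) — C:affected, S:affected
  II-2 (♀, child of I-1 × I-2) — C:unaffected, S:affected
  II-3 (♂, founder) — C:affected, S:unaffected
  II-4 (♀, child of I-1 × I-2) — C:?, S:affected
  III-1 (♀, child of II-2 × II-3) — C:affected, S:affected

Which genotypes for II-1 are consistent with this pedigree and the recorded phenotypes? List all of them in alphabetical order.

II-1 ∈ {Cc SS, Cc Ss}

C/I-1 un ·: cc
C/I-2 aff ·: Cc
C/II-1 aff I-1×I-2: Cc
C/II-2 un I-1×I-2: cc
C/II-3 aff ·: Cc|CC
C/II-4 ? I-1×I-2: cc|Cc
C/III-1 aff II-2×II-3: Cc
⇒ C over [I-1,I-2,II-1,II-2,II-3,II-4,III-1]: 4 consistent
S/I-1 ? ·: ss|Ss|SS
S/I-2 aff ·: Ss|SS
S/II-1 aff I-1×I-2: Ss|SS
S/II-2 aff I-1×I-2: Ss|SS
S/II-3 un ·: ss
S/II-4 aff I-1×I-2: Ss|SS
S/III-1 aff II-2×II-3: Ss
⇒ S over [I-1,I-2,II-1,II-2,II-3,II-4,III-1]: 27 consistent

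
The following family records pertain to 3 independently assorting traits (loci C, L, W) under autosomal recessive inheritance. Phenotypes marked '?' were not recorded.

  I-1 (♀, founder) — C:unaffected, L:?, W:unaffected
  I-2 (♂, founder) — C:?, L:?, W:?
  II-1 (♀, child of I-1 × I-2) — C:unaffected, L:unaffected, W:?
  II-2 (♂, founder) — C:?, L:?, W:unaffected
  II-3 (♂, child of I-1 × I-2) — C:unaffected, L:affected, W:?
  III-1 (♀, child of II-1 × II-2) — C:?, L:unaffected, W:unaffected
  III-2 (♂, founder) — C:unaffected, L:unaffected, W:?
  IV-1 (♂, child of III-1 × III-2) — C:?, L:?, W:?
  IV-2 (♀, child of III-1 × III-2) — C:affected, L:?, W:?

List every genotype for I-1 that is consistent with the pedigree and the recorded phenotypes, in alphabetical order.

I-1 ∈ {CC Ll WW, CC Ll Ww, CC ll WW, CC ll Ww, Cc Ll WW, Cc Ll Ww, Cc ll WW, Cc ll Ww}

C/I-1 un ·: CC|Cc
C/I-2 ? ·: CC|Cc|cc
C/II-1 un I-1×I-2: CC|Cc
C/II-2 ? ·: CC|Cc|cc
C/II-3 un I-1×I-2: CC|Cc
C/III-1 ? II-1×II-2: Cc|cc
C/III-2 un ·: Cc
C/IV-1 ? III-1×III-2: CC|Cc|cc
C/IV-2 aff III-1×III-2: cc
⇒ C over [I-1,I-2,II-1,II-2,II-3,III-1,III-2,IV-1,IV-2]: 146 consistent
L/I-1 ? ·: Ll|ll
L/I-2 ? ·: Ll|ll
L/II-1 un I-1×I-2: LL|Ll
L/II-2 ? ·: LL|Ll|ll
L/II-3 aff I-1×I-2: ll
L/III-1 un II-1×II-2: LL|Ll
L/III-2 un ·: LL|Ll
L/IV-1 ? III-1×III-2: LL|Ll|ll
L/IV-2 ? III-1×III-2: LL|Ll|ll
⇒ L over [I-1,I-2,II-1,II-2,II-3,III-1,III-2,IV-1,IV-2]: 183 consistent
W/I-1 un ·: WW|Ww
W/I-2 ? ·: WW|Ww|ww
W/II-1 ? I-1×I-2: WW|Ww|ww
W/II-2 un ·: WW|Ww
W/II-3 ? I-1×I-2: WW|Ww|ww
W/III-1 un II-1×II-2: WW|Ww
W/III-2 ? ·: WW|Ww|ww
W/IV-1 ? III-1×III-2: WW|Ww|ww
W/IV-2 ? III-1×III-2: WW|Ww|ww
⇒ W over [I-1,I-2,II-1,II-2,II-3,III-1,III-2,IV-1,IV-2]: 862 consistent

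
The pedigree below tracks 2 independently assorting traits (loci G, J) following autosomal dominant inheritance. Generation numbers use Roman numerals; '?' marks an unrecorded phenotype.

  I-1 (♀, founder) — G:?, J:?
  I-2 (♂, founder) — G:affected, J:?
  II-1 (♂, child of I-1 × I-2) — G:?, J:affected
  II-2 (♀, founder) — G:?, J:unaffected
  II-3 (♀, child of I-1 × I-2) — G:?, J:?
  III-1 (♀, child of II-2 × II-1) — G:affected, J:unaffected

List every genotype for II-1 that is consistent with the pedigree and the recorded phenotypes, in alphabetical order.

G/I-1 ? ·: gg|Gg|GG
G/I-2 aff ·: Gg|GG
G/II-1 ? I-1×I-2: gg|Gg|GG
G/II-2 ? ·: gg|Gg|GG
G/II-3 ? I-1×I-2: gg|Gg|GG
G/III-1 aff II-2×II-1: Gg|GG
⇒ G over [I-1,I-2,II-1,II-2,II-3,III-1]: 92 consistent
J/I-1 ? ·: jj|Jj|JJ
J/I-2 ? ·: jj|Jj|JJ
J/II-1 aff I-1×I-2: Jj
J/II-2 un ·: jj
J/II-3 ? I-1×I-2: jj|Jj|JJ
J/III-1 un II-2×II-1: jj
⇒ J over [I-1,I-2,II-1,II-2,II-3,III-1]: 13 consistent

II-1 ∈ {GG Jj, Gg Jj, gg Jj}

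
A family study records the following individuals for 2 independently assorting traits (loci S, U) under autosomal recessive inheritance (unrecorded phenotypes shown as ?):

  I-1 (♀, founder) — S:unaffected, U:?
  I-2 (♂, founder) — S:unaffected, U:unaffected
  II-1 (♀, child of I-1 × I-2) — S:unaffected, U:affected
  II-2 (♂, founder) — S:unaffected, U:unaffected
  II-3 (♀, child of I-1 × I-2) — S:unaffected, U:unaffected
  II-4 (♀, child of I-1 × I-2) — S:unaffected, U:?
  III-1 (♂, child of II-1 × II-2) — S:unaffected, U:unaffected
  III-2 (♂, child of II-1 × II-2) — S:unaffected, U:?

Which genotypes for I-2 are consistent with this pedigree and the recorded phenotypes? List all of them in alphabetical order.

S/I-1 un ·: SS|Ss
S/I-2 un ·: SS|Ss
S/II-1 un I-1×I-2: SS|Ss
S/II-2 un ·: SS|Ss
S/II-3 un I-1×I-2: SS|Ss
S/II-4 un I-1×I-2: SS|Ss
S/III-1 un II-1×II-2: SS|Ss
S/III-2 un II-1×II-2: SS|Ss
⇒ S over [I-1,I-2,II-1,II-2,II-3,II-4,III-1,III-2]: 161 consistent
U/I-1 ? ·: Uu|uu
U/I-2 un ·: Uu
U/II-1 aff I-1×I-2: uu
U/II-2 un ·: UU|Uu
U/II-3 un I-1×I-2: UU|Uu
U/II-4 ? I-1×I-2: UU|Uu|uu
U/III-1 un II-1×II-2: Uu
U/III-2 ? II-1×II-2: Uu|uu
⇒ U over [I-1,I-2,II-1,II-2,II-3,II-4,III-1,III-2]: 24 consistent

I-2 ∈ {SS Uu, Ss Uu}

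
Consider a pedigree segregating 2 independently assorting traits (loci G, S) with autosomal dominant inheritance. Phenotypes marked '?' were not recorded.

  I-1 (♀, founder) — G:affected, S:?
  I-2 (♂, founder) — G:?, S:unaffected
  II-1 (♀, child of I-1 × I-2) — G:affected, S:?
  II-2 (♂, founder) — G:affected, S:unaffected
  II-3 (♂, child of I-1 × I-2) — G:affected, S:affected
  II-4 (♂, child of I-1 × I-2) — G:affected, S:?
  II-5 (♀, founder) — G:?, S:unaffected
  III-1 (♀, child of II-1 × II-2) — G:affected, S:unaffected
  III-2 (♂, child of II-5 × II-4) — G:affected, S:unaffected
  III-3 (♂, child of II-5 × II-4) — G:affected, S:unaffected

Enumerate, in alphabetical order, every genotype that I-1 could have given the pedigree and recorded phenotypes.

G/I-1 aff ·: Gg|GG
G/I-2 ? ·: gg|Gg|GG
G/II-1 aff I-1×I-2: Gg|GG
G/II-2 aff ·: Gg|GG
G/II-3 aff I-1×I-2: Gg|GG
G/II-4 aff I-1×I-2: Gg|GG
G/II-5 ? ·: gg|Gg|GG
G/III-1 aff II-1×II-2: Gg|GG
G/III-2 aff II-5×II-4: Gg|GG
G/III-3 aff II-5×II-4: Gg|GG
⇒ G over [I-1,I-2,II-1,II-2,II-3,II-4,II-5,III-1,III-2,III-3]: 720 consistent
S/I-1 ? ·: Ss|SS
S/I-2 un ·: ss
S/II-1 ? I-1×I-2: ss|Ss
S/II-2 un ·: ss
S/II-3 aff I-1×I-2: Ss
S/II-4 ? I-1×I-2: ss|Ss
S/II-5 un ·: ss
S/III-1 un II-1×II-2: ss
S/III-2 un II-5×II-4: ss
S/III-3 un II-5×II-4: ss
⇒ S over [I-1,I-2,II-1,II-2,II-3,II-4,II-5,III-1,III-2,III-3]: 5 consistent

I-1 ∈ {GG SS, GG Ss, Gg SS, Gg Ss}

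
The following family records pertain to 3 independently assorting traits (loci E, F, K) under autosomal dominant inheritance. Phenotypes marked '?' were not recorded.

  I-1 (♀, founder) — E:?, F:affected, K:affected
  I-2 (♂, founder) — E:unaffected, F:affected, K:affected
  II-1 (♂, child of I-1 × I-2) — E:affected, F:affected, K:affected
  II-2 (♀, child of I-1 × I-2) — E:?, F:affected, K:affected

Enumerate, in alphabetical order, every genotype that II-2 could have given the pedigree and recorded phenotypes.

II-2 ∈ {Ee FF KK, Ee FF Kk, Ee Ff KK, Ee Ff Kk, ee FF KK, ee FF Kk, ee Ff KK, ee Ff Kk}

E/I-1 ? ·: Ee|EE
E/I-2 un ·: ee
E/II-1 aff I-1×I-2: Ee
E/II-2 ? I-1×I-2: ee|Ee
⇒ E over [I-1,I-2,II-1,II-2]: 3 consistent
F/I-1 aff ·: Ff|FF
F/I-2 aff ·: Ff|FF
F/II-1 aff I-1×I-2: Ff|FF
F/II-2 aff I-1×I-2: Ff|FF
⇒ F over [I-1,I-2,II-1,II-2]: 13 consistent
K/I-1 aff ·: Kk|KK
K/I-2 aff ·: Kk|KK
K/II-1 aff I-1×I-2: Kk|KK
K/II-2 aff I-1×I-2: Kk|KK
⇒ K over [I-1,I-2,II-1,II-2]: 13 consistent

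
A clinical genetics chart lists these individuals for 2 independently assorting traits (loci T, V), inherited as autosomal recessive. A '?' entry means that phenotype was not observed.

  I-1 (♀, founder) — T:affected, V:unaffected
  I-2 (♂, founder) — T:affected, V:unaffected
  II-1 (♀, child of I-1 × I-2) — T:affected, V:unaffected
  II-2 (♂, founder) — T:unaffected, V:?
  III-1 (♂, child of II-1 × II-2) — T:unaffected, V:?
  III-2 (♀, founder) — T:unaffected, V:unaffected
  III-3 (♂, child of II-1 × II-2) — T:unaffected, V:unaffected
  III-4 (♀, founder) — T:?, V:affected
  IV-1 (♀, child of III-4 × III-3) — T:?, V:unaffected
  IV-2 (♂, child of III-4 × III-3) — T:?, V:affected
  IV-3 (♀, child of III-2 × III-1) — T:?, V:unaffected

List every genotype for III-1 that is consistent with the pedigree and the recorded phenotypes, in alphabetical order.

III-1 ∈ {Tt VV, Tt Vv, Tt vv}

T/I-1 aff ·: tt
T/I-2 aff ·: tt
T/II-1 aff I-1×I-2: tt
T/II-2 un ·: TT|Tt
T/III-1 un II-1×II-2: Tt
T/III-2 un ·: TT|Tt
T/III-3 un II-1×II-2: Tt
T/III-4 ? ·: TT|Tt|tt
T/IV-1 ? III-4×III-3: TT|Tt|tt
T/IV-2 ? III-4×III-3: TT|Tt|tt
T/IV-3 ? III-2×III-1: TT|Tt|tt
⇒ T over [I-1,I-2,II-1,II-2,III-1,III-2,III-3,III-4,IV-1,IV-2,IV-3]: 170 consistent
V/I-1 un ·: VV|Vv
V/I-2 un ·: VV|Vv
V/II-1 un I-1×I-2: VV|Vv
V/II-2 ? ·: VV|Vv|vv
V/III-1 ? II-1×II-2: VV|Vv|vv
V/III-2 un ·: VV|Vv
V/III-3 un II-1×II-2: Vv
V/III-4 aff ·: vv
V/IV-1 un III-4×III-3: Vv
V/IV-2 aff III-4×III-3: vv
V/IV-3 un III-2×III-1: VV|Vv
⇒ V over [I-1,I-2,II-1,II-2,III-1,III-2,III-3,III-4,IV-1,IV-2,IV-3]: 110 consistent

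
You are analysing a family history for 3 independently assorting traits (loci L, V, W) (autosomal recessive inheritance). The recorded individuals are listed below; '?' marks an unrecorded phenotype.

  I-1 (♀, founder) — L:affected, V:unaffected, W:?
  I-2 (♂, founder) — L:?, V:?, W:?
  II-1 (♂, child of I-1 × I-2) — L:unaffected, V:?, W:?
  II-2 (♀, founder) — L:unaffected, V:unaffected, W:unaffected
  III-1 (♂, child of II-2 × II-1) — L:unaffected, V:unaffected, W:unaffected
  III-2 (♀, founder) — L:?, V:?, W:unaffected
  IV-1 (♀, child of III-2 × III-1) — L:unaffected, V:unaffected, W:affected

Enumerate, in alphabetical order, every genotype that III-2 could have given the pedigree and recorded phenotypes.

L/I-1 aff ·: ll
L/I-2 ? ·: LL|Ll
L/II-1 un I-1×I-2: Ll
L/II-2 un ·: LL|Ll
L/III-1 un II-2×II-1: LL|Ll
L/III-2 ? ·: LL|Ll|ll
L/IV-1 un III-2×III-1: LL|Ll
⇒ L over [I-1,I-2,II-1,II-2,III-1,III-2,IV-1]: 36 consistent
V/I-1 un ·: VV|Vv
V/I-2 ? ·: VV|Vv|vv
V/II-1 ? I-1×I-2: VV|Vv|vv
V/II-2 un ·: VV|Vv
V/III-1 un II-2×II-1: VV|Vv
V/III-2 ? ·: VV|Vv|vv
V/IV-1 un III-2×III-1: VV|Vv
⇒ V over [I-1,I-2,II-1,II-2,III-1,III-2,IV-1]: 162 consistent
W/I-1 ? ·: WW|Ww|ww
W/I-2 ? ·: WW|Ww|ww
W/II-1 ? I-1×I-2: WW|Ww|ww
W/II-2 un ·: WW|Ww
W/III-1 un II-2×II-1: Ww
W/III-2 un ·: Ww
W/IV-1 aff III-2×III-1: ww
⇒ W over [I-1,I-2,II-1,II-2,III-1,III-2,IV-1]: 26 consistent

III-2 ∈ {LL VV Ww, LL Vv Ww, LL vv Ww, Ll VV Ww, Ll Vv Ww, Ll vv Ww, ll VV Ww, ll Vv Ww, ll vv Ww}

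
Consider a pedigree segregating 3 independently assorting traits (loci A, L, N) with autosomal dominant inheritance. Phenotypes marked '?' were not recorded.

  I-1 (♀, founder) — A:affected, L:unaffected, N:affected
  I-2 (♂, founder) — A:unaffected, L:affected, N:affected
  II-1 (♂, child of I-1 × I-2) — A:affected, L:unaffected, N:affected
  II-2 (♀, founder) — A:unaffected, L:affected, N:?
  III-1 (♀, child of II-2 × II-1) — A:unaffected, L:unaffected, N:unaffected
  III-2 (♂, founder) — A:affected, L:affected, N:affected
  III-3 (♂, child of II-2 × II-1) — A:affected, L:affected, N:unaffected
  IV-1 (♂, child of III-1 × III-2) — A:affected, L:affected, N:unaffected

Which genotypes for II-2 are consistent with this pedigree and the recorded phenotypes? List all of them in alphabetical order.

A/I-1 aff ·: Aa|AA
A/I-2 un ·: aa
A/II-1 aff I-1×I-2: Aa
A/II-2 un ·: aa
A/III-1 un II-2×II-1: aa
A/III-2 aff ·: Aa|AA
A/III-3 aff II-2×II-1: Aa
A/IV-1 aff III-1×III-2: Aa
⇒ A over [I-1,I-2,II-1,II-2,III-1,III-2,III-3,IV-1]: 4 consistent
L/I-1 un ·: ll
L/I-2 aff ·: Ll
L/II-1 un I-1×I-2: ll
L/II-2 aff ·: Ll
L/III-1 un II-2×II-1: ll
L/III-2 aff ·: Ll|LL
L/III-3 aff II-2×II-1: Ll
L/IV-1 aff III-1×III-2: Ll
⇒ L over [I-1,I-2,II-1,II-2,III-1,III-2,III-3,IV-1]: 2 consistent
N/I-1 aff ·: Nn|NN
N/I-2 aff ·: Nn|NN
N/II-1 aff I-1×I-2: Nn
N/II-2 ? ·: nn|Nn
N/III-1 un II-2×II-1: nn
N/III-2 aff ·: Nn
N/III-3 un II-2×II-1: nn
N/IV-1 un III-1×III-2: nn
⇒ N over [I-1,I-2,II-1,II-2,III-1,III-2,III-3,IV-1]: 6 consistent

II-2 ∈ {aa Ll Nn, aa Ll nn}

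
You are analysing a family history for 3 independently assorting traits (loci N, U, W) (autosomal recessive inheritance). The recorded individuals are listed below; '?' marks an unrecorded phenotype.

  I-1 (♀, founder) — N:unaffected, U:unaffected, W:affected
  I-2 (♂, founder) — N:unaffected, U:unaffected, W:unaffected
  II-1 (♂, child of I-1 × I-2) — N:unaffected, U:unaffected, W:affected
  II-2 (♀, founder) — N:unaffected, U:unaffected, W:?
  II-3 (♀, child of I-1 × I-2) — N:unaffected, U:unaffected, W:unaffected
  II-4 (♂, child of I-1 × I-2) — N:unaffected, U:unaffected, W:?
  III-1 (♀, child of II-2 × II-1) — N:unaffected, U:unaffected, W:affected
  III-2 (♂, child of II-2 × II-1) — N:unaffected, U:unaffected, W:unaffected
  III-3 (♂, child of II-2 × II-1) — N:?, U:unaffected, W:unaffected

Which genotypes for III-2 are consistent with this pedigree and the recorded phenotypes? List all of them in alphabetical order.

III-2 ∈ {NN UU Ww, NN Uu Ww, Nn UU Ww, Nn Uu Ww}

N/I-1 un ·: NN|Nn
N/I-2 un ·: NN|Nn
N/II-1 un I-1×I-2: NN|Nn
N/II-2 un ·: NN|Nn
N/II-3 un I-1×I-2: NN|Nn
N/II-4 un I-1×I-2: NN|Nn
N/III-1 un II-2×II-1: NN|Nn
N/III-2 un II-2×II-1: NN|Nn
N/III-3 ? II-2×II-1: NN|Nn|nn
⇒ N over [I-1,I-2,II-1,II-2,II-3,II-4,III-1,III-2,III-3]: 357 consistent
U/I-1 un ·: UU|Uu
U/I-2 un ·: UU|Uu
U/II-1 un I-1×I-2: UU|Uu
U/II-2 un ·: UU|Uu
U/II-3 un I-1×I-2: UU|Uu
U/II-4 un I-1×I-2: UU|Uu
U/III-1 un II-2×II-1: UU|Uu
U/III-2 un II-2×II-1: UU|Uu
U/III-3 un II-2×II-1: UU|Uu
⇒ U over [I-1,I-2,II-1,II-2,II-3,II-4,III-1,III-2,III-3]: 309 consistent
W/I-1 aff ·: ww
W/I-2 un ·: Ww
W/II-1 aff I-1×I-2: ww
W/II-2 ? ·: Ww
W/II-3 un I-1×I-2: Ww
W/II-4 ? I-1×I-2: Ww|ww
W/III-1 aff II-2×II-1: ww
W/III-2 un II-2×II-1: Ww
W/III-3 un II-2×II-1: Ww
⇒ W over [I-1,I-2,II-1,II-2,II-3,II-4,III-1,III-2,III-3]: 2 consistent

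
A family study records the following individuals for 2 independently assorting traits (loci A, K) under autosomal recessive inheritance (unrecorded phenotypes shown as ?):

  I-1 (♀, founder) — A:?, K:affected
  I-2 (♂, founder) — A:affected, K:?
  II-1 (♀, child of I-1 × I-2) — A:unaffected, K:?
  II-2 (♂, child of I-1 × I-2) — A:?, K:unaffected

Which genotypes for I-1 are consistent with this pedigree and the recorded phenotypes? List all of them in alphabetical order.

A/I-1 ? ·: AA|Aa
A/I-2 aff ·: aa
A/II-1 un I-1×I-2: Aa
A/II-2 ? I-1×I-2: Aa|aa
⇒ A over [I-1,I-2,II-1,II-2]: 3 consistent
K/I-1 aff ·: kk
K/I-2 ? ·: KK|Kk
K/II-1 ? I-1×I-2: Kk|kk
K/II-2 un I-1×I-2: Kk
⇒ K over [I-1,I-2,II-1,II-2]: 3 consistent

I-1 ∈ {AA kk, Aa kk}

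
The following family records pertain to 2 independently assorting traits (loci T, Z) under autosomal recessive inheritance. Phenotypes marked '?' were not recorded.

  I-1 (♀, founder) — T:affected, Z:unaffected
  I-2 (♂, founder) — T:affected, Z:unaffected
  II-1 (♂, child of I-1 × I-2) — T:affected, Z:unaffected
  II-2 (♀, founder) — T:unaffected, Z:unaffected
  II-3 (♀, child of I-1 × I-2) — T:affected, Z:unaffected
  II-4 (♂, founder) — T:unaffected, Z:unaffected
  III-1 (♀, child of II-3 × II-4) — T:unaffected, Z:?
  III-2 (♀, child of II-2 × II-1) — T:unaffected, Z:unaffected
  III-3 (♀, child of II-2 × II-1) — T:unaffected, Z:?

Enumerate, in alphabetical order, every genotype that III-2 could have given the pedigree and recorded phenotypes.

III-2 ∈ {Tt ZZ, Tt Zz}

T/I-1 aff ·: tt
T/I-2 aff ·: tt
T/II-1 aff I-1×I-2: tt
T/II-2 un ·: TT|Tt
T/II-3 aff I-1×I-2: tt
T/II-4 un ·: TT|Tt
T/III-1 un II-3×II-4: Tt
T/III-2 un II-2×II-1: Tt
T/III-3 un II-2×II-1: Tt
⇒ T over [I-1,I-2,II-1,II-2,II-3,II-4,III-1,III-2,III-3]: 4 consistent
Z/I-1 un ·: ZZ|Zz
Z/I-2 un ·: ZZ|Zz
Z/II-1 un I-1×I-2: ZZ|Zz
Z/II-2 un ·: ZZ|Zz
Z/II-3 un I-1×I-2: ZZ|Zz
Z/II-4 un ·: ZZ|Zz
Z/III-1 ? II-3×II-4: ZZ|Zz|zz
Z/III-2 un II-2×II-1: ZZ|Zz
Z/III-3 ? II-2×II-1: ZZ|Zz|zz
⇒ Z over [I-1,I-2,II-1,II-2,II-3,II-4,III-1,III-2,III-3]: 375 consistent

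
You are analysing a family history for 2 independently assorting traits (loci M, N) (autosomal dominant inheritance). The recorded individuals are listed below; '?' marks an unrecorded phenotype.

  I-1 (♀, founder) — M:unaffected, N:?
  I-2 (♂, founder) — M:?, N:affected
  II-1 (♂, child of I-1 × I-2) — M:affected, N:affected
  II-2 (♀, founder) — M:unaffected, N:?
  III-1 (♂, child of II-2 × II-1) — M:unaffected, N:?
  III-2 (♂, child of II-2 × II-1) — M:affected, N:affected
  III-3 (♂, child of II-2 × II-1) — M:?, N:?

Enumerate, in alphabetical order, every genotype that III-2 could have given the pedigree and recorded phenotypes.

M/I-1 un ·: mm
M/I-2 ? ·: Mm|MM
M/II-1 aff I-1×I-2: Mm
M/II-2 un ·: mm
M/III-1 un II-2×II-1: mm
M/III-2 aff II-2×II-1: Mm
M/III-3 ? II-2×II-1: mm|Mm
⇒ M over [I-1,I-2,II-1,II-2,III-1,III-2,III-3]: 4 consistent
N/I-1 ? ·: nn|Nn|NN
N/I-2 aff ·: Nn|NN
N/II-1 aff I-1×I-2: Nn|NN
N/II-2 ? ·: nn|Nn|NN
N/III-1 ? II-2×II-1: nn|Nn|NN
N/III-2 aff II-2×II-1: Nn|NN
N/III-3 ? II-2×II-1: nn|Nn|NN
⇒ N over [I-1,I-2,II-1,II-2,III-1,III-2,III-3]: 190 consistent

III-2 ∈ {Mm NN, Mm Nn}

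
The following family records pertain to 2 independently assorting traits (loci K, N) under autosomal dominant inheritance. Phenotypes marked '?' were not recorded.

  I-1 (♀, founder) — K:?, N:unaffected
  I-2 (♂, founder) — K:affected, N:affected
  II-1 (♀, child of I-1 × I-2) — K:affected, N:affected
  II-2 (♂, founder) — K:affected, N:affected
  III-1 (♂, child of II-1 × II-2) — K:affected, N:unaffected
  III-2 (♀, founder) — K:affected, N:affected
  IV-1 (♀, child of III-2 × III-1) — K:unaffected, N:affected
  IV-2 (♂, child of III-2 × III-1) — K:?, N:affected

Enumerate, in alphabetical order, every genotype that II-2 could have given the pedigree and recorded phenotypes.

II-2 ∈ {KK Nn, Kk Nn}

K/I-1 ? ·: kk|Kk|KK
K/I-2 aff ·: Kk|KK
K/II-1 aff I-1×I-2: Kk|KK
K/II-2 aff ·: Kk|KK
K/III-1 aff II-1×II-2: Kk
K/III-2 aff ·: Kk
K/IV-1 un III-2×III-1: kk
K/IV-2 ? III-2×III-1: kk|Kk|KK
⇒ K over [I-1,I-2,II-1,II-2,III-1,III-2,IV-1,IV-2]: 42 consistent
N/I-1 un ·: nn
N/I-2 aff ·: Nn|NN
N/II-1 aff I-1×I-2: Nn
N/II-2 aff ·: Nn
N/III-1 un II-1×II-2: nn
N/III-2 aff ·: Nn|NN
N/IV-1 aff III-2×III-1: Nn
N/IV-2 aff III-2×III-1: Nn
⇒ N over [I-1,I-2,II-1,II-2,III-1,III-2,IV-1,IV-2]: 4 consistent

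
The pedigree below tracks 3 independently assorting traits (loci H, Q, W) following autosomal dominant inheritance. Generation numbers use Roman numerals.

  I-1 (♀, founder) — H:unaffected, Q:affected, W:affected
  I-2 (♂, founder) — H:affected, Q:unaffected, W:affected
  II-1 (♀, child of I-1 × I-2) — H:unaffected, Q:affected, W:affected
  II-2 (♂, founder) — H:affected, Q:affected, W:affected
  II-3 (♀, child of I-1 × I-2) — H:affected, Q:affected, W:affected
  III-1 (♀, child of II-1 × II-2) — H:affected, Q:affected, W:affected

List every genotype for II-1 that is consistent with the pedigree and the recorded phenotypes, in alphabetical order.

II-1 ∈ {hh Qq WW, hh Qq Ww}

H/I-1 un ·: hh
H/I-2 aff ·: Hh
H/II-1 un I-1×I-2: hh
H/II-2 aff ·: Hh|HH
H/II-3 aff I-1×I-2: Hh
H/III-1 aff II-1×II-2: Hh
⇒ H over [I-1,I-2,II-1,II-2,II-3,III-1]: 2 consistent
Q/I-1 aff ·: Qq|QQ
Q/I-2 un ·: qq
Q/II-1 aff I-1×I-2: Qq
Q/II-2 aff ·: Qq|QQ
Q/II-3 aff I-1×I-2: Qq
Q/III-1 aff II-1×II-2: Qq|QQ
⇒ Q over [I-1,I-2,II-1,II-2,II-3,III-1]: 8 consistent
W/I-1 aff ·: Ww|WW
W/I-2 aff ·: Ww|WW
W/II-1 aff I-1×I-2: Ww|WW
W/II-2 aff ·: Ww|WW
W/II-3 aff I-1×I-2: Ww|WW
W/III-1 aff II-1×II-2: Ww|WW
⇒ W over [I-1,I-2,II-1,II-2,II-3,III-1]: 45 consistent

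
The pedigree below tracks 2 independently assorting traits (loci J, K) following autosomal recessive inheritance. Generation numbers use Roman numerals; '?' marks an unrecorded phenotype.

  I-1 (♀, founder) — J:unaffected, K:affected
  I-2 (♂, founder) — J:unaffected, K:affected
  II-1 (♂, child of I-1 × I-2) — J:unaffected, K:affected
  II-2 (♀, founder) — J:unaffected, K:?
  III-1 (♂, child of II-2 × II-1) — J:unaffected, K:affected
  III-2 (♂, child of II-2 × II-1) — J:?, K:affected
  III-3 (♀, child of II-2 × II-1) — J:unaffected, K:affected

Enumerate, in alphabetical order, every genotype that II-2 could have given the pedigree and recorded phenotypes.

II-2 ∈ {JJ Kk, JJ kk, Jj Kk, Jj kk}

J/I-1 un ·: JJ|Jj
J/I-2 un ·: JJ|Jj
J/II-1 un I-1×I-2: JJ|Jj
J/II-2 un ·: JJ|Jj
J/III-1 un II-2×II-1: JJ|Jj
J/III-2 ? II-2×II-1: JJ|Jj|jj
J/III-3 un II-2×II-1: JJ|Jj
⇒ J over [I-1,I-2,II-1,II-2,III-1,III-2,III-3]: 96 consistent
K/I-1 aff ·: kk
K/I-2 aff ·: kk
K/II-1 aff I-1×I-2: kk
K/II-2 ? ·: Kk|kk
K/III-1 aff II-2×II-1: kk
K/III-2 aff II-2×II-1: kk
K/III-3 aff II-2×II-1: kk
⇒ K over [I-1,I-2,II-1,II-2,III-1,III-2,III-3]: 2 consistent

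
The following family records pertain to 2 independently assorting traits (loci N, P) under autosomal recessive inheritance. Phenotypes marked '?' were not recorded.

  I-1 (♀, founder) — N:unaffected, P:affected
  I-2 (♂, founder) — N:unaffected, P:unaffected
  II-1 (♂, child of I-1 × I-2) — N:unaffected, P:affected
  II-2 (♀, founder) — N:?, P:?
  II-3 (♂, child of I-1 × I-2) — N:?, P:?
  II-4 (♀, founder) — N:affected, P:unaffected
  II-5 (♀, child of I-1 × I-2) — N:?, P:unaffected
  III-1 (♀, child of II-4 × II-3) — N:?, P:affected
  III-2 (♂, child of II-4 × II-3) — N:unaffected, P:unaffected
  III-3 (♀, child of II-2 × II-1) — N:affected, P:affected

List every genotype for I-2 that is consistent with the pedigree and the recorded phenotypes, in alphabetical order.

N/I-1 un ·: NN|Nn
N/I-2 un ·: NN|Nn
N/II-1 un I-1×I-2: Nn
N/II-2 ? ·: Nn|nn
N/II-3 ? I-1×I-2: NN|Nn
N/II-4 aff ·: nn
N/II-5 ? I-1×I-2: NN|Nn|nn
N/III-1 ? II-4×II-3: Nn|nn
N/III-2 un II-4×II-3: Nn
N/III-3 aff II-2×II-1: nn
⇒ N over [I-1,I-2,II-1,II-2,II-3,II-4,II-5,III-1,III-2,III-3]: 42 consistent
P/I-1 aff ·: pp
P/I-2 un ·: Pp
P/II-1 aff I-1×I-2: pp
P/II-2 ? ·: Pp|pp
P/II-3 ? I-1×I-2: Pp|pp
P/II-4 un ·: Pp
P/II-5 un I-1×I-2: Pp
P/III-1 aff II-4×II-3: pp
P/III-2 un II-4×II-3: PP|Pp
P/III-3 aff II-2×II-1: pp
⇒ P over [I-1,I-2,II-1,II-2,II-3,II-4,II-5,III-1,III-2,III-3]: 6 consistent

I-2 ∈ {NN Pp, Nn Pp}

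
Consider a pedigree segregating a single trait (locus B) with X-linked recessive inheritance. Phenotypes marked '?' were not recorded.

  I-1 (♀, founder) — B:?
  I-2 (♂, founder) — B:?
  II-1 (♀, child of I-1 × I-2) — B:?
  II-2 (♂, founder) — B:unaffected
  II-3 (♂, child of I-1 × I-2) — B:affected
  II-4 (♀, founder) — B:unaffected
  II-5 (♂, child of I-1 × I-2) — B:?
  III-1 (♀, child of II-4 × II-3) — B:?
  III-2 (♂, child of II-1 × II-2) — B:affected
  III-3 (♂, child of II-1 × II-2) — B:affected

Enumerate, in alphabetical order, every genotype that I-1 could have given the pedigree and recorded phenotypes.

B/I-1 ? ·: X^BX^b|X^bX^b
B/I-2 ? ·: X^BY|X^bY
B/II-1 ? I-1×I-2: X^BX^b|X^bX^b
B/II-2 un ·: X^BY
B/II-3 aff I-1×I-2: X^bY
B/II-4 un ·: X^BX^B|X^BX^b
B/II-5 ? I-1×I-2: X^BY|X^bY
B/III-1 ? II-4×II-3: X^BX^b|X^bX^b
B/III-2 aff II-1×II-2: X^bY
B/III-3 aff II-1×II-2: X^bY
⇒ B over [I-1,I-2,II-1,II-2,II-3,II-4,II-5,III-1,III-2,III-3]: 24 consistent

I-1 ∈ {X^BX^b, X^bX^b}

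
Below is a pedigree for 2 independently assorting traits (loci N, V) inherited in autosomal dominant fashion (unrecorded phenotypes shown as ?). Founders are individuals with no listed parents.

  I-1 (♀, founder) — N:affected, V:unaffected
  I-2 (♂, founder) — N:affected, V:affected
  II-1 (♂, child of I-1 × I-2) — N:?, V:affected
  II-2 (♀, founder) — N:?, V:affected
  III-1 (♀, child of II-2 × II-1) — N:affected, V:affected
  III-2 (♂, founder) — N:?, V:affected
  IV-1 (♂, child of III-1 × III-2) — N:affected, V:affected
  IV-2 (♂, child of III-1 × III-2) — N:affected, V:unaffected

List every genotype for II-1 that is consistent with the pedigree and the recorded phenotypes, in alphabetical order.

N/I-1 aff ·: Nn|NN
N/I-2 aff ·: Nn|NN
N/II-1 ? I-1×I-2: nn|Nn|NN
N/II-2 ? ·: nn|Nn|NN
N/III-1 aff II-2×II-1: Nn|NN
N/III-2 ? ·: nn|Nn|NN
N/IV-1 aff III-1×III-2: Nn|NN
N/IV-2 aff III-1×III-2: Nn|NN
⇒ N over [I-1,I-2,II-1,II-2,III-1,III-2,IV-1,IV-2]: 255 consistent
V/I-1 un ·: vv
V/I-2 aff ·: Vv|VV
V/II-1 aff I-1×I-2: Vv
V/II-2 aff ·: Vv|VV
V/III-1 aff II-2×II-1: Vv
V/III-2 aff ·: Vv
V/IV-1 aff III-1×III-2: Vv|VV
V/IV-2 un III-1×III-2: vv
⇒ V over [I-1,I-2,II-1,II-2,III-1,III-2,IV-1,IV-2]: 8 consistent

II-1 ∈ {NN Vv, Nn Vv, nn Vv}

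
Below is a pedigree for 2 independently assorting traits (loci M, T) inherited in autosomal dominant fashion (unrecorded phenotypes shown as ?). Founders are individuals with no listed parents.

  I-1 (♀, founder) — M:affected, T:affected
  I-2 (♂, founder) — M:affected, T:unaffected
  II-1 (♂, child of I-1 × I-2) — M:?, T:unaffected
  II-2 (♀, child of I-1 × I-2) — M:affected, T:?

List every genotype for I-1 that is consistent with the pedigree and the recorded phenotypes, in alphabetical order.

M/I-1 aff ·: Mm|MM
M/I-2 aff ·: Mm|MM
M/II-1 ? I-1×I-2: mm|Mm|MM
M/II-2 aff I-1×I-2: Mm|MM
⇒ M over [I-1,I-2,II-1,II-2]: 15 consistent
T/I-1 aff ·: Tt
T/I-2 un ·: tt
T/II-1 un I-1×I-2: tt
T/II-2 ? I-1×I-2: tt|Tt
⇒ T over [I-1,I-2,II-1,II-2]: 2 consistent

I-1 ∈ {MM Tt, Mm Tt}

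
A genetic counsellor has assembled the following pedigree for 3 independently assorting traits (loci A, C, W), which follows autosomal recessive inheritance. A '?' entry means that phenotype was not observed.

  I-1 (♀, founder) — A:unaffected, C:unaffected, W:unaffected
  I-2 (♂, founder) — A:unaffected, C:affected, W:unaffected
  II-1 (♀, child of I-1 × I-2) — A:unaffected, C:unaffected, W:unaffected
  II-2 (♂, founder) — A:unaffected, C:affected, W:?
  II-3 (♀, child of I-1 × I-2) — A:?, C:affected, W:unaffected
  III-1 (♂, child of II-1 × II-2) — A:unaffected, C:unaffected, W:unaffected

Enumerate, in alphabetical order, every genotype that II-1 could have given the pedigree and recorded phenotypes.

A/I-1 un ·: AA|Aa
A/I-2 un ·: AA|Aa
A/II-1 un I-1×I-2: AA|Aa
A/II-2 un ·: AA|Aa
A/II-3 ? I-1×I-2: AA|Aa|aa
A/III-1 un II-1×II-2: AA|Aa
⇒ A over [I-1,I-2,II-1,II-2,II-3,III-1]: 52 consistent
C/I-1 un ·: Cc
C/I-2 aff ·: cc
C/II-1 un I-1×I-2: Cc
C/II-2 aff ·: cc
C/II-3 aff I-1×I-2: cc
C/III-1 un II-1×II-2: Cc
⇒ C over [I-1,I-2,II-1,II-2,II-3,III-1]: 1 consistent
W/I-1 un ·: WW|Ww
W/I-2 un ·: WW|Ww
W/II-1 un I-1×I-2: WW|Ww
W/II-2 ? ·: WW|Ww|ww
W/II-3 un I-1×I-2: WW|Ww
W/III-1 un II-1×II-2: WW|Ww
⇒ W over [I-1,I-2,II-1,II-2,II-3,III-1]: 58 consistent

II-1 ∈ {AA Cc WW, AA Cc Ww, Aa Cc WW, Aa Cc Ww}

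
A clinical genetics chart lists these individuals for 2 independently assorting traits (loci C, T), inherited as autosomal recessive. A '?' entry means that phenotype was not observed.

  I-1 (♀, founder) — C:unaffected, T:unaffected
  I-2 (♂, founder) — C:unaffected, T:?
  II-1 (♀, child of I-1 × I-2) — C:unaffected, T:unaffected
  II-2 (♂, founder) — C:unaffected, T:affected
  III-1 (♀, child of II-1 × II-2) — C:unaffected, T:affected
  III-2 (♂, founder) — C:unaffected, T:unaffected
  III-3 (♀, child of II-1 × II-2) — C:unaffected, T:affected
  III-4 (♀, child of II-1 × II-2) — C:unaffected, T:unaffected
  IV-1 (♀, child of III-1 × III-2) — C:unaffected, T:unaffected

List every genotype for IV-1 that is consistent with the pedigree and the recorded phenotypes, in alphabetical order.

IV-1 ∈ {CC Tt, Cc Tt}

C/I-1 un ·: CC|Cc
C/I-2 un ·: CC|Cc
C/II-1 un I-1×I-2: CC|Cc
C/II-2 un ·: CC|Cc
C/III-1 un II-1×II-2: CC|Cc
C/III-2 un ·: CC|Cc
C/III-3 un II-1×II-2: CC|Cc
C/III-4 un II-1×II-2: CC|Cc
C/IV-1 un III-1×III-2: CC|Cc
⇒ C over [I-1,I-2,II-1,II-2,III-1,III-2,III-3,III-4,IV-1]: 292 consistent
T/I-1 un ·: TT|Tt
T/I-2 ? ·: TT|Tt|tt
T/II-1 un I-1×I-2: Tt
T/II-2 aff ·: tt
T/III-1 aff II-1×II-2: tt
T/III-2 un ·: TT|Tt
T/III-3 aff II-1×II-2: tt
T/III-4 un II-1×II-2: Tt
T/IV-1 un III-1×III-2: Tt
⇒ T over [I-1,I-2,II-1,II-2,III-1,III-2,III-3,III-4,IV-1]: 10 consistent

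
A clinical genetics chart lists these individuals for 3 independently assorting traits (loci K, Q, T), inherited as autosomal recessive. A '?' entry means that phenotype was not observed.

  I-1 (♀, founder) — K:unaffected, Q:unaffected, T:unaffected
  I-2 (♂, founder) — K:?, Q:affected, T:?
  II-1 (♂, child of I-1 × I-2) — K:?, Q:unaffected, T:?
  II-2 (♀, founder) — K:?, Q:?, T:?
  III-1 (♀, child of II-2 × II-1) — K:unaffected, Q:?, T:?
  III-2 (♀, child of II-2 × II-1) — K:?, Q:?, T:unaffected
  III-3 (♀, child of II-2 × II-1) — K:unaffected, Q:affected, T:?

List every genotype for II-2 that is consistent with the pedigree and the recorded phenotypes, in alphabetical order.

K/I-1 un ·: KK|Kk
K/I-2 ? ·: KK|Kk|kk
K/II-1 ? I-1×I-2: KK|Kk|kk
K/II-2 ? ·: KK|Kk|kk
K/III-1 un II-2×II-1: KK|Kk
K/III-2 ? II-2×II-1: KK|Kk|kk
K/III-3 un II-2×II-1: KK|Kk
⇒ K over [I-1,I-2,II-1,II-2,III-1,III-2,III-3]: 156 consistent
Q/I-1 un ·: QQ|Qq
Q/I-2 aff ·: qq
Q/II-1 un I-1×I-2: Qq
Q/II-2 ? ·: Qq|qq
Q/III-1 ? II-2×II-1: QQ|Qq|qq
Q/III-2 ? II-2×II-1: QQ|Qq|qq
Q/III-3 aff II-2×II-1: qq
⇒ Q over [I-1,I-2,II-1,II-2,III-1,III-2,III-3]: 26 consistent
T/I-1 un ·: TT|Tt
T/I-2 ? ·: TT|Tt|tt
T/II-1 ? I-1×I-2: TT|Tt|tt
T/II-2 ? ·: TT|Tt|tt
T/III-1 ? II-2×II-1: TT|Tt|tt
T/III-2 un II-2×II-1: TT|Tt
T/III-3 ? II-2×II-1: TT|Tt|tt
⇒ T over [I-1,I-2,II-1,II-2,III-1,III-2,III-3]: 200 consistent

II-2 ∈ {KK Qq TT, KK Qq Tt, KK Qq tt, KK qq TT, KK qq Tt, KK qq tt, Kk Qq TT, Kk Qq Tt, Kk Qq tt, Kk qq TT, Kk qq Tt, Kk qq tt, kk Qq TT, kk Qq Tt, kk Qq tt, kk qq TT, kk qq Tt, kk qq tt}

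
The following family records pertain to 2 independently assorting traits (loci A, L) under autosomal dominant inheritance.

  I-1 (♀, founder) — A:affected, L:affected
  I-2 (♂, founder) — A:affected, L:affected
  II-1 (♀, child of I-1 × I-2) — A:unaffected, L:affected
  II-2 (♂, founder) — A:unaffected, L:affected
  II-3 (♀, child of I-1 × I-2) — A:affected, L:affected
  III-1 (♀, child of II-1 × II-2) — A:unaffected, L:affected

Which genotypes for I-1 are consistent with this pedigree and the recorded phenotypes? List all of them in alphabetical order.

A/I-1 aff ·: Aa
A/I-2 aff ·: Aa
A/II-1 un I-1×I-2: aa
A/II-2 un ·: aa
A/II-3 aff I-1×I-2: Aa|AA
A/III-1 un II-1×II-2: aa
⇒ A over [I-1,I-2,II-1,II-2,II-3,III-1]: 2 consistent
L/I-1 aff ·: Ll|LL
L/I-2 aff ·: Ll|LL
L/II-1 aff I-1×I-2: Ll|LL
L/II-2 aff ·: Ll|LL
L/II-3 aff I-1×I-2: Ll|LL
L/III-1 aff II-1×II-2: Ll|LL
⇒ L over [I-1,I-2,II-1,II-2,II-3,III-1]: 45 consistent

I-1 ∈ {Aa LL, Aa Ll}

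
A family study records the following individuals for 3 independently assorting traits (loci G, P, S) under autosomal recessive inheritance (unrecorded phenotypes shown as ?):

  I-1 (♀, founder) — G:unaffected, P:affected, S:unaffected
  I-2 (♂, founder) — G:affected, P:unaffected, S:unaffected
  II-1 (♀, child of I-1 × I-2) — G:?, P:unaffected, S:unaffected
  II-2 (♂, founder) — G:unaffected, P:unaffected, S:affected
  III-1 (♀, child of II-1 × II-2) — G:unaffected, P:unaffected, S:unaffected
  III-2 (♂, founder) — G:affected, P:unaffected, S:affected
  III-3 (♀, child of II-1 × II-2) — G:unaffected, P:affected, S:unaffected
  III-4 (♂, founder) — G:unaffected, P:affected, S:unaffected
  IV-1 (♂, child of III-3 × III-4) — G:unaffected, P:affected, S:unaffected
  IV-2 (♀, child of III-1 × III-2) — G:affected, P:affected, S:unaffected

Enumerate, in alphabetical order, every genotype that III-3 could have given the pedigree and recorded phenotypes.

G/I-1 un ·: GG|Gg
G/I-2 aff ·: gg
G/II-1 ? I-1×I-2: Gg|gg
G/II-2 un ·: GG|Gg
G/III-1 un II-1×II-2: Gg
G/III-2 aff ·: gg
G/III-3 un II-1×II-2: GG|Gg
G/III-4 un ·: GG|Gg
G/IV-1 un III-3×III-4: GG|Gg
G/IV-2 aff III-1×III-2: gg
⇒ G over [I-1,I-2,II-1,II-2,III-1,III-2,III-3,III-4,IV-1,IV-2]: 36 consistent
P/I-1 aff ·: pp
P/I-2 un ·: PP|Pp
P/II-1 un I-1×I-2: Pp
P/II-2 un ·: Pp
P/III-1 un II-1×II-2: Pp
P/III-2 un ·: Pp
P/III-3 aff II-1×II-2: pp
P/III-4 aff ·: pp
P/IV-1 aff III-3×III-4: pp
P/IV-2 aff III-1×III-2: pp
⇒ P over [I-1,I-2,II-1,II-2,III-1,III-2,III-3,III-4,IV-1,IV-2]: 2 consistent
S/I-1 un ·: SS|Ss
S/I-2 un ·: SS|Ss
S/II-1 un I-1×I-2: SS|Ss
S/II-2 aff ·: ss
S/III-1 un II-1×II-2: Ss
S/III-2 aff ·: ss
S/III-3 un II-1×II-2: Ss
S/III-4 un ·: SS|Ss
S/IV-1 un III-3×III-4: SS|Ss
S/IV-2 un III-1×III-2: Ss
⇒ S over [I-1,I-2,II-1,II-2,III-1,III-2,III-3,III-4,IV-1,IV-2]: 28 consistent

III-3 ∈ {GG pp Ss, Gg pp Ss}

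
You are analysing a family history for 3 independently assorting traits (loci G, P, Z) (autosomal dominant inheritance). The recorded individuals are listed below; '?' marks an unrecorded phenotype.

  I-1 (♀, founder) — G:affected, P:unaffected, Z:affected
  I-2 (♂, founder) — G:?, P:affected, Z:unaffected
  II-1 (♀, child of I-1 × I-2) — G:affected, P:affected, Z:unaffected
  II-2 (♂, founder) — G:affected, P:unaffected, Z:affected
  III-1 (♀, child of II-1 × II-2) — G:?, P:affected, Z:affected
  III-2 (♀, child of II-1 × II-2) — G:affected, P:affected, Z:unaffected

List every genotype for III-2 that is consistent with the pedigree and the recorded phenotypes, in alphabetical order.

III-2 ∈ {GG Pp zz, Gg Pp zz}

G/I-1 aff ·: Gg|GG
G/I-2 ? ·: gg|Gg|GG
G/II-1 aff I-1×I-2: Gg|GG
G/II-2 aff ·: Gg|GG
G/III-1 ? II-1×II-2: gg|Gg|GG
G/III-2 aff II-1×II-2: Gg|GG
⇒ G over [I-1,I-2,II-1,II-2,III-1,III-2]: 70 consistent
P/I-1 un ·: pp
P/I-2 aff ·: Pp|PP
P/II-1 aff I-1×I-2: Pp
P/II-2 un ·: pp
P/III-1 aff II-1×II-2: Pp
P/III-2 aff II-1×II-2: Pp
⇒ P over [I-1,I-2,II-1,II-2,III-1,III-2]: 2 consistent
Z/I-1 aff ·: Zz
Z/I-2 un ·: zz
Z/II-1 un I-1×I-2: zz
Z/II-2 aff ·: Zz
Z/III-1 aff II-1×II-2: Zz
Z/III-2 un II-1×II-2: zz
⇒ Z over [I-1,I-2,II-1,II-2,III-1,III-2]: 1 consistent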